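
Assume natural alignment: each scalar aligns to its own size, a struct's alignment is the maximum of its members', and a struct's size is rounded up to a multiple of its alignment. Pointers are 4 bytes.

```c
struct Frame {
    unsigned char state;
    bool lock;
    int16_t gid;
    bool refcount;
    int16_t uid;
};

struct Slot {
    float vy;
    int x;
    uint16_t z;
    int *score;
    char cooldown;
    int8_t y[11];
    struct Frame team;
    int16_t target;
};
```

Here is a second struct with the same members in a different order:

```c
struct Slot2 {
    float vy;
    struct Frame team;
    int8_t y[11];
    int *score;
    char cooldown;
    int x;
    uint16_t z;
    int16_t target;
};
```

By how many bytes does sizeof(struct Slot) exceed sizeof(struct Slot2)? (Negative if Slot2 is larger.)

0

Frame: state at 0 (size 1, align 1) → ends 1; lock at 1 (size 1, align 1) → ends 2; gid at 2 (size 2, align 2) → ends 4; refcount at 4 (size 1, align 1) → ends 5; pad 1 to align 2 for uid; uid at 6 (size 2, align 2) → ends 8; total 8 bytes, alignment 2
vy at 0 (size 4, align 4) → ends 4
x at 4 (size 4, align 4) → ends 8
z at 8 (size 2, align 2) → ends 10
pad 2 to align 4 for score
score at 12 (size 4, align 4) → ends 16
cooldown at 16 (size 1, align 1) → ends 17
y at 17 (size 11, align 1) → ends 28
team at 28 (size 8, align 2) → ends 36
target at 36 (size 2, align 2) → ends 38
tail pad 2 to reach multiple of 4
total 40 bytes, alignment 4
— Slot2 —
vy at 0 (size 4, align 4) → ends 4
team at 4 (size 8, align 2) → ends 12
y at 12 (size 11, align 1) → ends 23
pad 1 to align 4 for score
score at 24 (size 4, align 4) → ends 28
cooldown at 28 (size 1, align 1) → ends 29
pad 3 to align 4 for x
x at 32 (size 4, align 4) → ends 36
z at 36 (size 2, align 2) → ends 38
target at 38 (size 2, align 2) → ends 40
total 40 bytes, alignment 4
40 − 40 = 0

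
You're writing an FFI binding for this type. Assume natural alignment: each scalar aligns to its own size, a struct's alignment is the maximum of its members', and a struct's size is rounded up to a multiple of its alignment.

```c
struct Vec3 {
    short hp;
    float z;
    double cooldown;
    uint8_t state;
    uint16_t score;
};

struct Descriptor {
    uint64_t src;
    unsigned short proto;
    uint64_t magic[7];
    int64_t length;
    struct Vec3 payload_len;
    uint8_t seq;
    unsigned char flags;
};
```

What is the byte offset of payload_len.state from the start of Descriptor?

Vec3: hp at 0 (size 2, align 2) → ends 2; pad 2 to align 4 for z; z at 4 (size 4, align 4) → ends 8; cooldown at 8 (size 8, align 8) → ends 16; state at 16 (size 1, align 1) → ends 17; pad 1 to align 2 for score; score at 18 (size 2, align 2) → ends 20; tail pad 4 to reach multiple of 8; total 24 bytes, alignment 8
src at 0 (size 8, align 8) → ends 8
proto at 8 (size 2, align 2) → ends 10
pad 6 to align 8 for magic
magic at 16 (size 56, align 8) → ends 72
length at 72 (size 8, align 8) → ends 80
payload_len at 80 (size 24, align 8) → ends 104
within Vec3: state at 16
80 + 16 = 96

96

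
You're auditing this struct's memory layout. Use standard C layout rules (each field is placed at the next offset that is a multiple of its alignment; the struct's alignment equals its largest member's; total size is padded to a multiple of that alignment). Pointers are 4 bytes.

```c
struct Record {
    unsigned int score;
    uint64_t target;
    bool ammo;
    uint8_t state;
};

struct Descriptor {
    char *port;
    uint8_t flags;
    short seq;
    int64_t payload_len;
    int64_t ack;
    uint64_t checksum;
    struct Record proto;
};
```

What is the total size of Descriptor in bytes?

Record: @0: score [4B, align 4] → 4; +4 pad (align 8); @8: target [8B, align 8] → 16; @16: ammo [1B, align 1] → 17; @17: state [1B, align 1] → 18; +6 tail pad (align 8); size 24, align 8
@0: port [4B, align 4] → 4
@4: flags [1B, align 1] → 5
+1 pad (align 2)
@6: seq [2B, align 2] → 8
@8: payload_len [8B, align 8] → 16
@16: ack [8B, align 8] → 24
@24: checksum [8B, align 8] → 32
@32: proto [24B, align 8] → 56
size 56, align 8

56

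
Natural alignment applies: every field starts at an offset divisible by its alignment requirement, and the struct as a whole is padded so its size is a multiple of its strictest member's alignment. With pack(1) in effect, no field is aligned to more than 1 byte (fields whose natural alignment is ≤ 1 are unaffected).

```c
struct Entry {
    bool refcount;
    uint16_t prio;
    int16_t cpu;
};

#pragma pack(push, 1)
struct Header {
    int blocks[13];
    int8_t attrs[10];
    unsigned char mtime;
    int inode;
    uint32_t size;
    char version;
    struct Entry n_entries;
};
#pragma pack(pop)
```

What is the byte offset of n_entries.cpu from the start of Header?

Entry: refcount at 0 (size 1, align 1) → ends 1; pad 1 to align 2 for prio; prio at 2 (size 2, align 2) → ends 4; cpu at 4 (size 2, align 2) → ends 6; total 6 bytes, alignment 2
blocks at 0 (size 52, align 1) → ends 52
attrs at 52 (size 10, align 1) → ends 62
mtime at 62 (size 1, align 1) → ends 63
inode at 63 (size 4, align 1) → ends 67
size at 67 (size 4, align 1) → ends 71
version at 71 (size 1, align 1) → ends 72
n_entries at 72 (size 6, align 1) → ends 78
within Entry: cpu at 4
72 + 4 = 76

76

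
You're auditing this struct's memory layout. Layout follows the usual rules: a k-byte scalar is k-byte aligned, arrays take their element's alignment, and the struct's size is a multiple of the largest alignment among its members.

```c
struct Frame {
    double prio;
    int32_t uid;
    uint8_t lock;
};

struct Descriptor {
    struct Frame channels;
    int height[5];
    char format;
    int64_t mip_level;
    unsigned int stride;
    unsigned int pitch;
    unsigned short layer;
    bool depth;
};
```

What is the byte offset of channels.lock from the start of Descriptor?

Frame: 0..8  prio  (8B, 8-aligned); 8..12  uid  (4B, 4-aligned); 12..13  lock  (1B, 1-aligned); 13..16  -- tail padding (3B); sizeof = 16, alignof = 8
0..16  channels  (16B, 8-aligned)
within Frame: lock at 12
0 + 12 = 12

12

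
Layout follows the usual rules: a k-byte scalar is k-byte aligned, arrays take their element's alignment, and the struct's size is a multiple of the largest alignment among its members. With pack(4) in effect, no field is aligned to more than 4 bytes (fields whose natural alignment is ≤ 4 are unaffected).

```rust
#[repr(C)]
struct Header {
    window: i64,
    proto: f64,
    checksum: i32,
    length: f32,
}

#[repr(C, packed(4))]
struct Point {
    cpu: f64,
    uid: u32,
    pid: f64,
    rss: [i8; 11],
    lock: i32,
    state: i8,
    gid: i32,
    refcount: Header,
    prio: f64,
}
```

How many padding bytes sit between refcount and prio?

0

Header: 0..8  window  (8B, 8-aligned); 8..16  proto  (8B, 8-aligned); 16..20  checksum  (4B, 4-aligned); 20..24  length  (4B, 4-aligned); sizeof = 24, alignof = 8
0..8  cpu  (8B, 4-aligned)
8..12  uid  (4B, 4-aligned)
12..20  pid  (8B, 4-aligned)
20..31  rss  (11B, 1-aligned)
31..32  -- padding (1B)
32..36  lock  (4B, 4-aligned)
36..37  state  (1B, 1-aligned)
37..40  -- padding (3B)
40..44  gid  (4B, 4-aligned)
44..68  refcount  (24B, 4-aligned)
68..76  prio  (8B, 4-aligned)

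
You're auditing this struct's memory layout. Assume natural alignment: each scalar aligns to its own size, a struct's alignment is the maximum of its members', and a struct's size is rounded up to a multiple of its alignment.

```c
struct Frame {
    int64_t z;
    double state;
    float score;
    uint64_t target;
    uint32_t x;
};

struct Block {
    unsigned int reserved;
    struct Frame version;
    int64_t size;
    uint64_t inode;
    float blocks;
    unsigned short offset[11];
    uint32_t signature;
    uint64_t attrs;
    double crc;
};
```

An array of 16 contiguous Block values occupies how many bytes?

1792

Frame: @0: z [8B, align 8] → 8; @8: state [8B, align 8] → 16; @16: score [4B, align 4] → 20; +4 pad (align 8); @24: target [8B, align 8] → 32; @32: x [4B, align 4] → 36; +4 tail pad (align 8); size 40, align 8
@0: reserved [4B, align 4] → 4
+4 pad (align 8)
@8: version [40B, align 8] → 48
@48: size [8B, align 8] → 56
@56: inode [8B, align 8] → 64
@64: blocks [4B, align 4] → 68
@68: offset [22B, align 2] → 90
+2 pad (align 4)
@92: signature [4B, align 4] → 96
@96: attrs [8B, align 8] → 104
@104: crc [8B, align 8] → 112
size 112, align 8
array of 16: 16 × 112 = 1792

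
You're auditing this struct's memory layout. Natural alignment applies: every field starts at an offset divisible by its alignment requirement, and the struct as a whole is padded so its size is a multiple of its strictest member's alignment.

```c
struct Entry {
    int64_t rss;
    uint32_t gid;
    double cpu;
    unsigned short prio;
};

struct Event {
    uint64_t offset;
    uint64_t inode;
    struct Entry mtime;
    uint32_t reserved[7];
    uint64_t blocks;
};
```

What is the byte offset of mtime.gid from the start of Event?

Entry: 0..8  rss  (8B, 8-aligned); 8..12  gid  (4B, 4-aligned); 12..16  -- padding (4B); 16..24  cpu  (8B, 8-aligned); 24..26  prio  (2B, 2-aligned); 26..32  -- tail padding (6B); sizeof = 32, alignof = 8
0..8  offset  (8B, 8-aligned)
8..16  inode  (8B, 8-aligned)
16..48  mtime  (32B, 8-aligned)
within Entry: gid at 8
16 + 8 = 24

24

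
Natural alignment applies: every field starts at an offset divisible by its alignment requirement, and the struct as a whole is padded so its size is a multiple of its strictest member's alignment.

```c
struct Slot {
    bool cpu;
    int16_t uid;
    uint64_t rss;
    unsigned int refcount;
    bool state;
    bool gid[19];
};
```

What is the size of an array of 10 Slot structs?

@0: cpu [1B, align 1] → 1
+1 pad (align 2)
@2: uid [2B, align 2] → 4
+4 pad (align 8)
@8: rss [8B, align 8] → 16
@16: refcount [4B, align 4] → 20
@20: state [1B, align 1] → 21
@21: gid [19B, align 1] → 40
size 40, align 8
array of 10: 10 × 40 = 400

400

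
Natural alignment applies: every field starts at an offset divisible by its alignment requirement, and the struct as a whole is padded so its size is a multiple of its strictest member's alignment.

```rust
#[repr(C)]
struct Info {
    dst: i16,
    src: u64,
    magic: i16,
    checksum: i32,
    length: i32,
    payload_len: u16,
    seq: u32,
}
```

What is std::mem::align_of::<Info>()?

member alignments: dst=2, src=8, magic=2, checksum=4, length=4, payload_len=2, seq=4
max = 8

8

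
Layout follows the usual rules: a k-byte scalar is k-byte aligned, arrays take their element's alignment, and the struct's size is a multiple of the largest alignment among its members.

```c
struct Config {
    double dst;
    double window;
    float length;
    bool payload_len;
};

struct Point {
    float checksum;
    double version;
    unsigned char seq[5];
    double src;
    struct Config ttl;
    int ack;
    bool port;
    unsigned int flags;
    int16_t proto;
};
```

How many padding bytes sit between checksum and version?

Config: @0: dst [8B, align 8] → 8; @8: window [8B, align 8] → 16; @16: length [4B, align 4] → 20; @20: payload_len [1B, align 1] → 21; +3 tail pad (align 8); size 24, align 8
@0: checksum [4B, align 4] → 4
+4 pad (align 8)
@8: version [8B, align 8] → 16

4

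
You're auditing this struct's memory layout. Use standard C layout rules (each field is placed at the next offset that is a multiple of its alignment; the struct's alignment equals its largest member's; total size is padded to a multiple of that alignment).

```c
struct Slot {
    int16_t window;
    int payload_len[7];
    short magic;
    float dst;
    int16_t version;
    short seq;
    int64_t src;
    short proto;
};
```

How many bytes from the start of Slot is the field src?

48

window at 0 (size 2, align 2) → ends 2
pad 2 to align 4 for payload_len
payload_len at 4 (size 28, align 4) → ends 32
magic at 32 (size 2, align 2) → ends 34
pad 2 to align 4 for dst
dst at 36 (size 4, align 4) → ends 40
version at 40 (size 2, align 2) → ends 42
seq at 42 (size 2, align 2) → ends 44
pad 4 to align 8 for src
src at 48 (size 8, align 8) → ends 56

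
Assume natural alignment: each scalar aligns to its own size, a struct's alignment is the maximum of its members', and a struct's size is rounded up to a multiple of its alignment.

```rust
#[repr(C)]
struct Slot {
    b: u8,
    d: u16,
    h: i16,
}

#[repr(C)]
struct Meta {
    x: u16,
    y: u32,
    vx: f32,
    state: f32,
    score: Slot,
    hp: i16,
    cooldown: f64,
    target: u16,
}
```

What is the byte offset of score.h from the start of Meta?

Slot: @0: b [1B, align 1] → 1; +1 pad (align 2); @2: d [2B, align 2] → 4; @4: h [2B, align 2] → 6; size 6, align 2
@0: x [2B, align 2] → 2
+2 pad (align 4)
@4: y [4B, align 4] → 8
@8: vx [4B, align 4] → 12
@12: state [4B, align 4] → 16
@16: score [6B, align 2] → 22
within Slot: h at 4
16 + 4 = 20

20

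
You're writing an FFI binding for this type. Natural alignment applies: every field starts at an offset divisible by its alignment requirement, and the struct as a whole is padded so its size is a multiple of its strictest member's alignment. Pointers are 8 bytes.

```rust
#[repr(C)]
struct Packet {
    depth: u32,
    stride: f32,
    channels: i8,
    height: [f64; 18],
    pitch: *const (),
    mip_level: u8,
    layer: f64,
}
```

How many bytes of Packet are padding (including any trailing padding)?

14

0..4  depth  (4B, 4-aligned)
4..8  stride  (4B, 4-aligned)
8..9  channels  (1B, 1-aligned)
9..16  -- padding (7B)
16..160  height  (144B, 8-aligned)
160..168  pitch  (8B, 8-aligned)
168..169  mip_level  (1B, 1-aligned)
169..176  -- padding (7B)
176..184  layer  (8B, 8-aligned)
sizeof = 184, alignof = 8
data bytes 170, size 184 → padding 14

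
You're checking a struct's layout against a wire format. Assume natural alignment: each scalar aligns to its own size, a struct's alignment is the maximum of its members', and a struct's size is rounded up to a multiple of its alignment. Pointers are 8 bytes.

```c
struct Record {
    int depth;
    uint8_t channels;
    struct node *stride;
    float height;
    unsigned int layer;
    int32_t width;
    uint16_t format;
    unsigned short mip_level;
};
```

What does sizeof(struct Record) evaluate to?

depth at 0 (size 4, align 4) → ends 4
channels at 4 (size 1, align 1) → ends 5
pad 3 to align 8 for stride
stride at 8 (size 8, align 8) → ends 16
height at 16 (size 4, align 4) → ends 20
layer at 20 (size 4, align 4) → ends 24
width at 24 (size 4, align 4) → ends 28
format at 28 (size 2, align 2) → ends 30
mip_level at 30 (size 2, align 2) → ends 32
total 32 bytes, alignment 8

32 bytes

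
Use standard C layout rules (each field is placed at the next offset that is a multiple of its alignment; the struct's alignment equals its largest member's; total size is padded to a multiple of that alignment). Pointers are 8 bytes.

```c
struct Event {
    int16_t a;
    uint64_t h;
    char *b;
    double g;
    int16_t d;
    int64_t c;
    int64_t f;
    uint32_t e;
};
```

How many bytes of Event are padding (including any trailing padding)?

a at 0 (size 2, align 2) → ends 2
pad 6 to align 8 for h
h at 8 (size 8, align 8) → ends 16
b at 16 (size 8, align 8) → ends 24
g at 24 (size 8, align 8) → ends 32
d at 32 (size 2, align 2) → ends 34
pad 6 to align 8 for c
c at 40 (size 8, align 8) → ends 48
f at 48 (size 8, align 8) → ends 56
e at 56 (size 4, align 4) → ends 60
tail pad 4 to reach multiple of 8
total 64 bytes, alignment 8
data bytes 48, size 64 → padding 16

16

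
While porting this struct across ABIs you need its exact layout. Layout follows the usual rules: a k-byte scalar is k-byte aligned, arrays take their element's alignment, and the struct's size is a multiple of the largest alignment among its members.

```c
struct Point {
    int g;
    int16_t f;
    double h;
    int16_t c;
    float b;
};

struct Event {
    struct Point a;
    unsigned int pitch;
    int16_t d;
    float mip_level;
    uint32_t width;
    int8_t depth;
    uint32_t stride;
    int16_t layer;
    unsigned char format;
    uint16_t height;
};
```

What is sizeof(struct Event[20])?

Point: @0: g [4B, align 4] → 4; @4: f [2B, align 2] → 6; +2 pad (align 8); @8: h [8B, align 8] → 16; @16: c [2B, align 2] → 18; +2 pad (align 4); @20: b [4B, align 4] → 24; size 24, align 8
@0: a [24B, align 8] → 24
@24: pitch [4B, align 4] → 28
@28: d [2B, align 2] → 30
+2 pad (align 4)
@32: mip_level [4B, align 4] → 36
@36: width [4B, align 4] → 40
@40: depth [1B, align 1] → 41
+3 pad (align 4)
@44: stride [4B, align 4] → 48
@48: layer [2B, align 2] → 50
@50: format [1B, align 1] → 51
+1 pad (align 2)
@52: height [2B, align 2] → 54
+2 tail pad (align 8)
size 56, align 8
array of 20: 20 × 56 = 1120

1120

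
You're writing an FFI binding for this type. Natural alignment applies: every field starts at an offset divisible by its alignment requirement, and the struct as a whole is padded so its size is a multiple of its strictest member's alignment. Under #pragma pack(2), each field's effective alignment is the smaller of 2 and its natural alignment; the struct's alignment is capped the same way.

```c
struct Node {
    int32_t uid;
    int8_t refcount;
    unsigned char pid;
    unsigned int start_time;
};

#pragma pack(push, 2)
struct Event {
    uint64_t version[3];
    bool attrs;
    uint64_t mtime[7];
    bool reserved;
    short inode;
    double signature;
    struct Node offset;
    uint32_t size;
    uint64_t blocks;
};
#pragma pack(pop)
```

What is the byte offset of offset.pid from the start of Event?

Node: uid at 0 (size 4, align 4) → ends 4; refcount at 4 (size 1, align 1) → ends 5; pid at 5 (size 1, align 1) → ends 6; pad 2 to align 4 for start_time; start_time at 8 (size 4, align 4) → ends 12; total 12 bytes, alignment 4
version at 0 (size 24, align 2) → ends 24
attrs at 24 (size 1, align 1) → ends 25
pad 1 to align 2 for mtime
mtime at 26 (size 56, align 2) → ends 82
reserved at 82 (size 1, align 1) → ends 83
pad 1 to align 2 for inode
inode at 84 (size 2, align 2) → ends 86
signature at 86 (size 8, align 2) → ends 94
offset at 94 (size 12, align 2) → ends 106
within Node: pid at 5
94 + 5 = 99

99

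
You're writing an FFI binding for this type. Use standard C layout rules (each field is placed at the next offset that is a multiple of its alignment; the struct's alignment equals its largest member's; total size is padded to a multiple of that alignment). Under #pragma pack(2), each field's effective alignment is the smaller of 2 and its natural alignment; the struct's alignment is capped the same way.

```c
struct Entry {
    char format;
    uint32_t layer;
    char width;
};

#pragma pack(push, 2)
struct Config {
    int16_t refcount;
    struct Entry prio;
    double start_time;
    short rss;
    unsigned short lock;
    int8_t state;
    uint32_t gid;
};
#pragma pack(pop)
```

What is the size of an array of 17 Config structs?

Entry: 0..1  format  (1B, 1-aligned); 1..4  -- padding (3B); 4..8  layer  (4B, 4-aligned); 8..9  width  (1B, 1-aligned); 9..12  -- tail padding (3B); sizeof = 12, alignof = 4
0..2  refcount  (2B, 2-aligned)
2..14  prio  (12B, 2-aligned)
14..22  start_time  (8B, 2-aligned)
22..24  rss  (2B, 2-aligned)
24..26  lock  (2B, 2-aligned)
26..27  state  (1B, 1-aligned)
27..28  -- padding (1B)
28..32  gid  (4B, 2-aligned)
sizeof = 32, alignof = 2
array of 17: 17 × 32 = 544

544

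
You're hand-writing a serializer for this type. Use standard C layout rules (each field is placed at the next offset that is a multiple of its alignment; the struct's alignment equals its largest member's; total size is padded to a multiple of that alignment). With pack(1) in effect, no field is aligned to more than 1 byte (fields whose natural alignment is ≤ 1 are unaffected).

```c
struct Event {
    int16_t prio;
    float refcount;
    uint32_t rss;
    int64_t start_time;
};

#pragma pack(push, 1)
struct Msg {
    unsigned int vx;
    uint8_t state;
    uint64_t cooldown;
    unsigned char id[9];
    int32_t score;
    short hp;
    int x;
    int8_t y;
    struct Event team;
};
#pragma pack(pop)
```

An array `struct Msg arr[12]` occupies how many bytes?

Event: @0: prio [2B, align 2] → 2; +2 pad (align 4); @4: refcount [4B, align 4] → 8; @8: rss [4B, align 4] → 12; +4 pad (align 8); @16: start_time [8B, align 8] → 24; size 24, align 8
@0: vx [4B, align 1] → 4
@4: state [1B, align 1] → 5
@5: cooldown [8B, align 1] → 13
@13: id [9B, align 1] → 22
@22: score [4B, align 1] → 26
@26: hp [2B, align 1] → 28
@28: x [4B, align 1] → 32
@32: y [1B, align 1] → 33
@33: team [24B, align 1] → 57
size 57, align 1
array of 12: 12 × 57 = 684

684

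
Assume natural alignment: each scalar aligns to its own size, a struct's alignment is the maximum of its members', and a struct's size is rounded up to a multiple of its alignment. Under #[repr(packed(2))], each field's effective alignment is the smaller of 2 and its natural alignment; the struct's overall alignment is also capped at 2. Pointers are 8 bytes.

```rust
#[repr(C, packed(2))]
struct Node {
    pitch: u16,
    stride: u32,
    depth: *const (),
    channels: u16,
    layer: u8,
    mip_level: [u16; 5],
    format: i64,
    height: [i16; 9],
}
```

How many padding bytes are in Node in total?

pitch at 0 (size 2, align 2) → ends 2
stride at 2 (size 4, align 2) → ends 6
depth at 6 (size 8, align 2) → ends 14
channels at 14 (size 2, align 2) → ends 16
layer at 16 (size 1, align 1) → ends 17
pad 1 to align 2 for mip_level
mip_level at 18 (size 10, align 2) → ends 28
format at 28 (size 8, align 2) → ends 36
height at 36 (size 18, align 2) → ends 54
total 54 bytes, alignment 2
data bytes 53, size 54 → padding 1

1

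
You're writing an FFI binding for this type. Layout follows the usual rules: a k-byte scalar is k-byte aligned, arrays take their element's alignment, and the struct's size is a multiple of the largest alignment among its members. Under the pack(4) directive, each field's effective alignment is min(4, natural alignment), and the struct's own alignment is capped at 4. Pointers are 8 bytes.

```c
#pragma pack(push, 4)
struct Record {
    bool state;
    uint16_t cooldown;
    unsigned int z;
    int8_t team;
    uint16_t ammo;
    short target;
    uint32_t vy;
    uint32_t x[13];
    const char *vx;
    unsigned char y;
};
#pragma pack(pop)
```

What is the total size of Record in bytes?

84

@0: state [1B, align 1] → 1
+1 pad (align 2)
@2: cooldown [2B, align 2] → 4
@4: z [4B, align 4] → 8
@8: team [1B, align 1] → 9
+1 pad (align 2)
@10: ammo [2B, align 2] → 12
@12: target [2B, align 2] → 14
+2 pad (align 4)
@16: vy [4B, align 4] → 20
@20: x [52B, align 4] → 72
@72: vx [8B, align 4] → 80
@80: y [1B, align 1] → 81
+3 tail pad (align 4)
size 84, align 4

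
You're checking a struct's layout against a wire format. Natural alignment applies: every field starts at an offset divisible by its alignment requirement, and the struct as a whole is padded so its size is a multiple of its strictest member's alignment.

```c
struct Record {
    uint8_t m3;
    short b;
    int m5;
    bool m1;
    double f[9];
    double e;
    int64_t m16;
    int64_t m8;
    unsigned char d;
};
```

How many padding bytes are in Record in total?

15

0..1  m3  (1B, 1-aligned)
1..2  -- padding (1B)
2..4  b  (2B, 2-aligned)
4..8  m5  (4B, 4-aligned)
8..9  m1  (1B, 1-aligned)
9..16  -- padding (7B)
16..88  f  (72B, 8-aligned)
88..96  e  (8B, 8-aligned)
96..104  m16  (8B, 8-aligned)
104..112  m8  (8B, 8-aligned)
112..113  d  (1B, 1-aligned)
113..120  -- tail padding (7B)
sizeof = 120, alignof = 8
data bytes 105, size 120 → padding 15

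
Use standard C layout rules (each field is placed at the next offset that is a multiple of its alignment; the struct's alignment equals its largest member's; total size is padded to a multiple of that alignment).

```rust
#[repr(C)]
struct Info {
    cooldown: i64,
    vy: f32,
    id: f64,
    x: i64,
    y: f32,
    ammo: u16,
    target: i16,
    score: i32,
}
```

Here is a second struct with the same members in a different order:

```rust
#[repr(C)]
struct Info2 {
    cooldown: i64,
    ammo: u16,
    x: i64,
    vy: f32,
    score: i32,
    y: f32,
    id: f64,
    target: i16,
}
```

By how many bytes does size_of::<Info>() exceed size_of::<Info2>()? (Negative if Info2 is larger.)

0..8  cooldown  (8B, 8-aligned)
8..12  vy  (4B, 4-aligned)
12..16  -- padding (4B)
16..24  id  (8B, 8-aligned)
24..32  x  (8B, 8-aligned)
32..36  y  (4B, 4-aligned)
36..38  ammo  (2B, 2-aligned)
38..40  target  (2B, 2-aligned)
40..44  score  (4B, 4-aligned)
44..48  -- tail padding (4B)
sizeof = 48, alignof = 8
— Info2 —
0..8  cooldown  (8B, 8-aligned)
8..10  ammo  (2B, 2-aligned)
10..16  -- padding (6B)
16..24  x  (8B, 8-aligned)
24..28  vy  (4B, 4-aligned)
28..32  score  (4B, 4-aligned)
32..36  y  (4B, 4-aligned)
36..40  -- padding (4B)
40..48  id  (8B, 8-aligned)
48..50  target  (2B, 2-aligned)
50..56  -- tail padding (6B)
sizeof = 56, alignof = 8
48 − 56 = -8

-8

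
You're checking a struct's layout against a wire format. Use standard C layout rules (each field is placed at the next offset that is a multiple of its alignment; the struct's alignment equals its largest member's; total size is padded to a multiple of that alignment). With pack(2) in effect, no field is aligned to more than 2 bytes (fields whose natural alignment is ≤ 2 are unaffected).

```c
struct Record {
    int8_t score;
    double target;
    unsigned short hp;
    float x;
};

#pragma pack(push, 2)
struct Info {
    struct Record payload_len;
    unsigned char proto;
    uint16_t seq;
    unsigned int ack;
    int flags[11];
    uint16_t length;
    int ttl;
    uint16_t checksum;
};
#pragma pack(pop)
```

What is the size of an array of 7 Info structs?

588

Record: @0: score [1B, align 1] → 1; +7 pad (align 8); @8: target [8B, align 8] → 16; @16: hp [2B, align 2] → 18; +2 pad (align 4); @20: x [4B, align 4] → 24; size 24, align 8
@0: payload_len [24B, align 2] → 24
@24: proto [1B, align 1] → 25
+1 pad (align 2)
@26: seq [2B, align 2] → 28
@28: ack [4B, align 2] → 32
@32: flags [44B, align 2] → 76
@76: length [2B, align 2] → 78
@78: ttl [4B, align 2] → 82
@82: checksum [2B, align 2] → 84
size 84, align 2
array of 7: 7 × 84 = 588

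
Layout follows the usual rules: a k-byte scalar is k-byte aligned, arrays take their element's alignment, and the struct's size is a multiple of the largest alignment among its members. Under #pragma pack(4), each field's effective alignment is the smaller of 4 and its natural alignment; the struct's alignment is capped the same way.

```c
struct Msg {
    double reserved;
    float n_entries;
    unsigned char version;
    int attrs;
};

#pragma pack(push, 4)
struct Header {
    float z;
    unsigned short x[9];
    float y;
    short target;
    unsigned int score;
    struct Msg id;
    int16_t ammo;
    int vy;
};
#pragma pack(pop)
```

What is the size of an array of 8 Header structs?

Msg: 0..8  reserved  (8B, 8-aligned); 8..12  n_entries  (4B, 4-aligned); 12..13  version  (1B, 1-aligned); 13..16  -- padding (3B); 16..20  attrs  (4B, 4-aligned); 20..24  -- tail padding (4B); sizeof = 24, alignof = 8
0..4  z  (4B, 4-aligned)
4..22  x  (18B, 2-aligned)
22..24  -- padding (2B)
24..28  y  (4B, 4-aligned)
28..30  target  (2B, 2-aligned)
30..32  -- padding (2B)
32..36  score  (4B, 4-aligned)
36..60  id  (24B, 4-aligned)
60..62  ammo  (2B, 2-aligned)
62..64  -- padding (2B)
64..68  vy  (4B, 4-aligned)
sizeof = 68, alignof = 4
array of 8: 8 × 68 = 544

544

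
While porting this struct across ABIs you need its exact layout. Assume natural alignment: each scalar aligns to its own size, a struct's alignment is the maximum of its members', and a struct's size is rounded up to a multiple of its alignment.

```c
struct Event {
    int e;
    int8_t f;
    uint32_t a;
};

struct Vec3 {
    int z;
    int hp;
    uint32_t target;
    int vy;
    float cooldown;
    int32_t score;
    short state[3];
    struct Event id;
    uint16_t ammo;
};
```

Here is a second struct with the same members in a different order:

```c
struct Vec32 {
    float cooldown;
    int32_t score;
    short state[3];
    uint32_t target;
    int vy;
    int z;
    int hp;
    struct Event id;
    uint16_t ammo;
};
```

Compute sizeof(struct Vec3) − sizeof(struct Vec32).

Event: @0: e [4B, align 4] → 4; @4: f [1B, align 1] → 5; +3 pad (align 4); @8: a [4B, align 4] → 12; size 12, align 4
@0: z [4B, align 4] → 4
@4: hp [4B, align 4] → 8
@8: target [4B, align 4] → 12
@12: vy [4B, align 4] → 16
@16: cooldown [4B, align 4] → 20
@20: score [4B, align 4] → 24
@24: state [6B, align 2] → 30
+2 pad (align 4)
@32: id [12B, align 4] → 44
@44: ammo [2B, align 2] → 46
+2 tail pad (align 4)
size 48, align 4
— Vec32 —
@0: cooldown [4B, align 4] → 4
@4: score [4B, align 4] → 8
@8: state [6B, align 2] → 14
+2 pad (align 4)
@16: target [4B, align 4] → 20
@20: vy [4B, align 4] → 24
@24: z [4B, align 4] → 28
@28: hp [4B, align 4] → 32
@32: id [12B, align 4] → 44
@44: ammo [2B, align 2] → 46
+2 tail pad (align 4)
size 48, align 4
48 − 48 = 0

0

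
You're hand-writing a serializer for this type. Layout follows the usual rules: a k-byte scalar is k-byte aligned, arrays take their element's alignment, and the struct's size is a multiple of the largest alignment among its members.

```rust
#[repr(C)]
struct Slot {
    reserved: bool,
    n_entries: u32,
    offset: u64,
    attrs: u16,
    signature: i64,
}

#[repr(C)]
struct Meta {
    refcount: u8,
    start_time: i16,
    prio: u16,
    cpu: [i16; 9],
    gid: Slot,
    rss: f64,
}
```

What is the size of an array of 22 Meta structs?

Slot: @0: reserved [1B, align 1] → 1; +3 pad (align 4); @4: n_entries [4B, align 4] → 8; @8: offset [8B, align 8] → 16; @16: attrs [2B, align 2] → 18; +6 pad (align 8); @24: signature [8B, align 8] → 32; size 32, align 8
@0: refcount [1B, align 1] → 1
+1 pad (align 2)
@2: start_time [2B, align 2] → 4
@4: prio [2B, align 2] → 6
@6: cpu [18B, align 2] → 24
@24: gid [32B, align 8] → 56
@56: rss [8B, align 8] → 64
size 64, align 8
array of 22: 22 × 64 = 1408

1408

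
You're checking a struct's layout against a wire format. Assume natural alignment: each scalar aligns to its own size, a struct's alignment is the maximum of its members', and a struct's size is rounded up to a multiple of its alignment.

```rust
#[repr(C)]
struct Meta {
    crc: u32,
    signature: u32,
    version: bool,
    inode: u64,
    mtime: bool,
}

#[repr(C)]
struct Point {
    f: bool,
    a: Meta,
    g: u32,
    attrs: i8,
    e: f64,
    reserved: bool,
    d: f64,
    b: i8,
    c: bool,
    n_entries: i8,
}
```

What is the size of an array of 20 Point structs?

1600

Meta: @0: crc [4B, align 4] → 4; @4: signature [4B, align 4] → 8; @8: version [1B, align 1] → 9; +7 pad (align 8); @16: inode [8B, align 8] → 24; @24: mtime [1B, align 1] → 25; +7 tail pad (align 8); size 32, align 8
@0: f [1B, align 1] → 1
+7 pad (align 8)
@8: a [32B, align 8] → 40
@40: g [4B, align 4] → 44
@44: attrs [1B, align 1] → 45
+3 pad (align 8)
@48: e [8B, align 8] → 56
@56: reserved [1B, align 1] → 57
+7 pad (align 8)
@64: d [8B, align 8] → 72
@72: b [1B, align 1] → 73
@73: c [1B, align 1] → 74
@74: n_entries [1B, align 1] → 75
+5 tail pad (align 8)
size 80, align 8
array of 20: 20 × 80 = 1600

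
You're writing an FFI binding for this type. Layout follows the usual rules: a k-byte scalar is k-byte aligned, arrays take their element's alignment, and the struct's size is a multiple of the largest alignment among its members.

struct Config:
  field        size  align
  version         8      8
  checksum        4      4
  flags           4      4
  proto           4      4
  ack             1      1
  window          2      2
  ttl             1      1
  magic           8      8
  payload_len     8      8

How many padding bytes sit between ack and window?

version at 0 (size 8, align 8) → ends 8
checksum at 8 (size 4, align 4) → ends 12
flags at 12 (size 4, align 4) → ends 16
proto at 16 (size 4, align 4) → ends 20
ack at 20 (size 1, align 1) → ends 21
pad 1 to align 2 for window
window at 22 (size 2, align 2) → ends 24

1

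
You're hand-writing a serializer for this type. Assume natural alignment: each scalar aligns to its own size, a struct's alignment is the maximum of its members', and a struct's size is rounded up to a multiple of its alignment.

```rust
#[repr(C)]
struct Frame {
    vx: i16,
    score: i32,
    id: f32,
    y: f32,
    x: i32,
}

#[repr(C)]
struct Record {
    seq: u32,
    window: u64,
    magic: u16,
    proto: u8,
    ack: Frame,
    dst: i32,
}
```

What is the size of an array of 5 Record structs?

Frame: vx at 0 (size 2, align 2) → ends 2; pad 2 to align 4 for score; score at 4 (size 4, align 4) → ends 8; id at 8 (size 4, align 4) → ends 12; y at 12 (size 4, align 4) → ends 16; x at 16 (size 4, align 4) → ends 20; total 20 bytes, alignment 4
seq at 0 (size 4, align 4) → ends 4
pad 4 to align 8 for window
window at 8 (size 8, align 8) → ends 16
magic at 16 (size 2, align 2) → ends 18
proto at 18 (size 1, align 1) → ends 19
pad 1 to align 4 for ack
ack at 20 (size 20, align 4) → ends 40
dst at 40 (size 4, align 4) → ends 44
tail pad 4 to reach multiple of 8
total 48 bytes, alignment 8
array of 5: 5 × 48 = 240

240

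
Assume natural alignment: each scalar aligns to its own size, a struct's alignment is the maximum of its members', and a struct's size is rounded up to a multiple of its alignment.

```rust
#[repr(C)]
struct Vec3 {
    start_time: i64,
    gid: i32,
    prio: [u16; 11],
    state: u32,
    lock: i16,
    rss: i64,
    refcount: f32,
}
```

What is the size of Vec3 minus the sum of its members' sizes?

@0: start_time [8B, align 8] → 8
@8: gid [4B, align 4] → 12
@12: prio [22B, align 2] → 34
+2 pad (align 4)
@36: state [4B, align 4] → 40
@40: lock [2B, align 2] → 42
+6 pad (align 8)
@48: rss [8B, align 8] → 56
@56: refcount [4B, align 4] → 60
+4 tail pad (align 8)
size 64, align 8
data bytes 52, size 64 → padding 12

12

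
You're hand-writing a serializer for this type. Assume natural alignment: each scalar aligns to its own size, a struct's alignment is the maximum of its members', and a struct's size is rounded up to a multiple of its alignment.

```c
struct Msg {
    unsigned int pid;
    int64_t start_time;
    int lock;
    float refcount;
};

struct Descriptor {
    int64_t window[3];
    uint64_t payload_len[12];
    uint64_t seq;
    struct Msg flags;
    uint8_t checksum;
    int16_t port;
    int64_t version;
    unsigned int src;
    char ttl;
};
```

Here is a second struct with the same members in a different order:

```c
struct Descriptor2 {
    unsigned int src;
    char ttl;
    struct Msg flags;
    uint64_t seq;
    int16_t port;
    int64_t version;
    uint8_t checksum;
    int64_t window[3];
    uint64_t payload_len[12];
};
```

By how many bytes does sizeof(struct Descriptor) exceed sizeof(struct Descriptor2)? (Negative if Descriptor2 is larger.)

Msg: pid at 0 (size 4, align 4) → ends 4; pad 4 to align 8 for start_time; start_time at 8 (size 8, align 8) → ends 16; lock at 16 (size 4, align 4) → ends 20; refcount at 20 (size 4, align 4) → ends 24; total 24 bytes, alignment 8
window at 0 (size 24, align 8) → ends 24
payload_len at 24 (size 96, align 8) → ends 120
seq at 120 (size 8, align 8) → ends 128
flags at 128 (size 24, align 8) → ends 152
checksum at 152 (size 1, align 1) → ends 153
pad 1 to align 2 for port
port at 154 (size 2, align 2) → ends 156
pad 4 to align 8 for version
version at 160 (size 8, align 8) → ends 168
src at 168 (size 4, align 4) → ends 172
ttl at 172 (size 1, align 1) → ends 173
tail pad 3 to reach multiple of 8
total 176 bytes, alignment 8
— Descriptor2 —
src at 0 (size 4, align 4) → ends 4
ttl at 4 (size 1, align 1) → ends 5
pad 3 to align 8 for flags
flags at 8 (size 24, align 8) → ends 32
seq at 32 (size 8, align 8) → ends 40
port at 40 (size 2, align 2) → ends 42
pad 6 to align 8 for version
version at 48 (size 8, align 8) → ends 56
checksum at 56 (size 1, align 1) → ends 57
pad 7 to align 8 for window
window at 64 (size 24, align 8) → ends 88
payload_len at 88 (size 96, align 8) → ends 184
total 184 bytes, alignment 8
176 − 184 = -8

-8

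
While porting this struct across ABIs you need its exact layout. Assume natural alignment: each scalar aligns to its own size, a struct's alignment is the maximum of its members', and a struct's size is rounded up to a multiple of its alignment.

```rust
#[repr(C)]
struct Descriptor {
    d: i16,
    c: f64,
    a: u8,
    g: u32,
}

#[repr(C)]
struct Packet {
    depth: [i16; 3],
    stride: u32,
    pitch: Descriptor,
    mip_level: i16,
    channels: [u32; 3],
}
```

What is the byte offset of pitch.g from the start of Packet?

36

Descriptor: @0: d [2B, align 2] → 2; +6 pad (align 8); @8: c [8B, align 8] → 16; @16: a [1B, align 1] → 17; +3 pad (align 4); @20: g [4B, align 4] → 24; size 24, align 8
@0: depth [6B, align 2] → 6
+2 pad (align 4)
@8: stride [4B, align 4] → 12
+4 pad (align 8)
@16: pitch [24B, align 8] → 40
within Descriptor: g at 20
16 + 20 = 36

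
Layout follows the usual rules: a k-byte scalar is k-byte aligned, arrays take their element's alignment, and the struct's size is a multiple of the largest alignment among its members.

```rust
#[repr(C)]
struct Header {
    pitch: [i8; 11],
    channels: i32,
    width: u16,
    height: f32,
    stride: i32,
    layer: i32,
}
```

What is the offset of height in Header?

@0: pitch [11B, align 1] → 11
+1 pad (align 4)
@12: channels [4B, align 4] → 16
@16: width [2B, align 2] → 18
+2 pad (align 4)
@20: height [4B, align 4] → 24

20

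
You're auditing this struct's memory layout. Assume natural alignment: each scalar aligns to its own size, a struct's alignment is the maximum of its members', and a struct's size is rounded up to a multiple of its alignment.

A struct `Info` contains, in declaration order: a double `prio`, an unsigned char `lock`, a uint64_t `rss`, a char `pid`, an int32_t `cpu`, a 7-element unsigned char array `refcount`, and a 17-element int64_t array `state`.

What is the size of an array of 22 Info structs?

@0: prio [8B, align 8] → 8
@8: lock [1B, align 1] → 9
+7 pad (align 8)
@16: rss [8B, align 8] → 24
@24: pid [1B, align 1] → 25
+3 pad (align 4)
@28: cpu [4B, align 4] → 32
@32: refcount [7B, align 1] → 39
+1 pad (align 8)
@40: state [136B, align 8] → 176
size 176, align 8
array of 22: 22 × 176 = 3872

3872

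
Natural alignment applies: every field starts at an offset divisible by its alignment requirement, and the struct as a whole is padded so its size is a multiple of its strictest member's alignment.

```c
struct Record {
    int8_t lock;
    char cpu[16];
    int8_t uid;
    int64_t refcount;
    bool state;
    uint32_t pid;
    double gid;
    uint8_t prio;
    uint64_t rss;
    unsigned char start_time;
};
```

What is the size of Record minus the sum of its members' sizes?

23

@0: lock [1B, align 1] → 1
@1: cpu [16B, align 1] → 17
@17: uid [1B, align 1] → 18
+6 pad (align 8)
@24: refcount [8B, align 8] → 32
@32: state [1B, align 1] → 33
+3 pad (align 4)
@36: pid [4B, align 4] → 40
@40: gid [8B, align 8] → 48
@48: prio [1B, align 1] → 49
+7 pad (align 8)
@56: rss [8B, align 8] → 64
@64: start_time [1B, align 1] → 65
+7 tail pad (align 8)
size 72, align 8
data bytes 49, size 72 → padding 23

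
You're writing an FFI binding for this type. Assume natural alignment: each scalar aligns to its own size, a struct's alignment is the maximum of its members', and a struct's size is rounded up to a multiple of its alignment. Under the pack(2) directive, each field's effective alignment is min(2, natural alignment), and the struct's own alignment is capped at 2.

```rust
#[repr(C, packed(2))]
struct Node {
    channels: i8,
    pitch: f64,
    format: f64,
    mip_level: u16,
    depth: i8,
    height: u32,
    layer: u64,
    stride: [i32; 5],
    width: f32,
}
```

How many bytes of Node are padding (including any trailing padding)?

channels at 0 (size 1, align 1) → ends 1
pad 1 to align 2 for pitch
pitch at 2 (size 8, align 2) → ends 10
format at 10 (size 8, align 2) → ends 18
mip_level at 18 (size 2, align 2) → ends 20
depth at 20 (size 1, align 1) → ends 21
pad 1 to align 2 for height
height at 22 (size 4, align 2) → ends 26
layer at 26 (size 8, align 2) → ends 34
stride at 34 (size 20, align 2) → ends 54
width at 54 (size 4, align 2) → ends 58
total 58 bytes, alignment 2
data bytes 56, size 58 → padding 2

2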